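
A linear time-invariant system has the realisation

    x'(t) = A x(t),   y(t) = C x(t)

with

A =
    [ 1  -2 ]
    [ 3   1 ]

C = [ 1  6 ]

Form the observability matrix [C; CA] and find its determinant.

-110

CA = [[19, 4]]
Observability matrix O = [C; CA] = [[1, 6], [19, 4]]
det(O) = 1·4 - 6·19 = 4 - 114 = -110
Since det(O) ≠ 0, rank(O) = 2 and the system is completely observable.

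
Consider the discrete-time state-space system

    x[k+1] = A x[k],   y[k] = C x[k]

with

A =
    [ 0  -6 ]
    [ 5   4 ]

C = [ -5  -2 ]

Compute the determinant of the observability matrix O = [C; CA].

-130

CA = [[-10, 22]]
Observability matrix O = [C; CA] = [[-5, -2], [-10, 22]]
det(O) = (-5)·22 - (-2)·(-10) = -110 - 20 = -130
Since det(O) ≠ 0, rank(O) = 2 and the system is completely observable.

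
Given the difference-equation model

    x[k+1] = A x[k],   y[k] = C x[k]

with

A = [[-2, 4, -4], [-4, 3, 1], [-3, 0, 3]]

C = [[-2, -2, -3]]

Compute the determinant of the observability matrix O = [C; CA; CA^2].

CA = [[21, -14, -3]]
CA^2 = [[23, 42, -107]]
Observability matrix O = [C; CA; CA^2] = [[-2, -2, -3], [21, -14, -3], [23, 42, -107]]
Expanding along the first row, det(O) = (-2)·((-14)·(-107) - (-3)·42) - (-2)·(21·(-107) - (-3)·23) + (-3)·(21·42 - (-14)·23) = (-2)·1624 - (-2)·(-2178) + (-3)·1204 = -11216
Since det(O) ≠ 0, rank(O) = 3 and the system is completely observable.

-11216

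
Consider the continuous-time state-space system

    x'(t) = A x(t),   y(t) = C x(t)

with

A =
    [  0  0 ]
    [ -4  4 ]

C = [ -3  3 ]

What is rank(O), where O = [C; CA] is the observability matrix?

1

CA = [[-12, 12]]
Observability matrix O = [C; CA] = [[-3, 3], [-12, 12]]
Every row of O is a scalar multiple of row 1 = [-3, 3] (multipliers 1, 4), so the rows span a one-dimensional space.
O ≠ 0, hence rank(O) = 1.
rank(O) = 1 < n = 2, so the pair (A, C) is not completely observable.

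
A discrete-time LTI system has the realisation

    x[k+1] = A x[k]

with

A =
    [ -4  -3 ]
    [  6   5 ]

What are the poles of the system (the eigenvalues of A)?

-1, 2

det(zI - A) = z^2 - (tr A)z + det A, with tr A = (-4) + 5 = 1 and det A = (-4)·5 - (-3)·6 = -20 - (-18) = -2.
So p(z) = det(zI - A) = z^2 - z - 2.
Factor z^2 - z - 2: two numbers with sum 1 and product -2 are 2 and -1, so z^2 - z - 2 = (z - 2)(z + 1).
Hence p(z) = (z - 2) (z + 1), with roots -1, 2.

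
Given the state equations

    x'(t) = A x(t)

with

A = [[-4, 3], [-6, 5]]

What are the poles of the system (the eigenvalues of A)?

det(sI - A) = s^2 - (tr A)s + det A, with tr A = (-4) + 5 = 1 and det A = (-4)·5 - 3·(-6) = -20 - (-18) = -2.
So p(s) = det(sI - A) = s^2 - s - 2.
Factor s^2 - s - 2: two numbers with sum 1 and product -2 are 2 and -1, so s^2 - s - 2 = (s - 2)(s + 1).
Hence p(s) = (s - 2) (s + 1), with roots -1, 2.
At least one eigenvalue has non-negative real part, so the system is not asymptotically stable.

-1, 2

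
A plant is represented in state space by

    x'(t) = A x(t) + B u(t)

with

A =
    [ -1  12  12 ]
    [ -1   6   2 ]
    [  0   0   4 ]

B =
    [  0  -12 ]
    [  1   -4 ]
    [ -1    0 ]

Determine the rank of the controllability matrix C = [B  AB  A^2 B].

2

AB = [[0, -36], [4, -12], [-4, 0]]
A^2B = [[0, -108], [16, -36], [-16, 0]]
Controllability matrix C = [B  AB  A^2B] = [[0, -12, 0, -36, 0, -108], [1, -4, 4, -12, 16, -36], [-1, 0, -4, 0, -16, 0]]
The rows r1, r2, r3 of C are linearly dependent: -r1 + 3·r2 + 3·r3 = 0 (check each entry), so rank(C) ≤ 2.
The 2×2 minor from rows 1, 2, columns 1, 2 is 0·(-4) - (-12)·1 = 0 - (-12) = 12 ≠ 0, so rank(C) = 2.
rank(C) = 2 < n = 3, so the pair (A, B) is not completely controllable.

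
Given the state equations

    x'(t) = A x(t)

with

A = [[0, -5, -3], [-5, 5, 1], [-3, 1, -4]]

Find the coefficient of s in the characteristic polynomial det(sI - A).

Expand det(sI - A) for the 3×3 matrix.
p(s) = s^3 - s^2 - 55s - 85.
(Check: constant term = det(-A) = (-1)^3 det A = -85; coefficient of s^2 = -tr A = -1.)
The coefficient of s is -55.

-55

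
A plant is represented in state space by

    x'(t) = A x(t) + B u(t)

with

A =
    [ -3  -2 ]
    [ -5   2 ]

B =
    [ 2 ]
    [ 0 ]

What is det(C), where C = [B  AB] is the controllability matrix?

AB = [[-6], [-10]]
Controllability matrix C = [B  AB] = [[2, -6], [0, -10]]
det(C) = 2·(-10) - (-6)·0 = -20 - 0 = -20
Since det(C) ≠ 0, rank(C) = 2 and the system is completely controllable.

-20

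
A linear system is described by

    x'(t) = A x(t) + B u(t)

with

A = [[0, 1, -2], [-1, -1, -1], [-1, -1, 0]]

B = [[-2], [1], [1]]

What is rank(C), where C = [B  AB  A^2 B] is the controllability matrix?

AB = [[-1], [0], [1]]
A^2B = [[-2], [0], [1]]
Controllability matrix C = [B  AB  A^2B] = [[-2, -1, -2], [1, 0, 0], [1, 1, 1]]
det(C) = (-2)·(0·1 - 0·1) - (-1)·(1·1 - 0·1) + (-2)·(1·1 - 0·1) = (-2)·0 - (-1)·1 + (-2)·1 = -1 ≠ 0, so rank(C) = 3.
rank(C) = 3 = n, so the pair (A, B) is completely controllable.

3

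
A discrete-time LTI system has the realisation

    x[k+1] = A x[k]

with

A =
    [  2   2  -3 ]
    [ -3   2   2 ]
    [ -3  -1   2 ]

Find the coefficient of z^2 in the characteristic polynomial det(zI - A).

Expand det(zI - A) for the 3×3 matrix.
p(z) = z^3 - 6z^2 + 11z + 15.
(Check: constant term = det(-A) = (-1)^3 det A = 15; coefficient of z^2 = -tr A = -6.)
The coefficient of z^2 is -6.

-6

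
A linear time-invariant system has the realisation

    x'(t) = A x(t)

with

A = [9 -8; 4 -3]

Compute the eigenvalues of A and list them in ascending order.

det(sI - A) = s^2 - (tr A)s + det A, with tr A = 9 + (-3) = 6 and det A = 9·(-3) - (-8)·4 = -27 - (-32) = 5.
So p(s) = det(sI - A) = s^2 - 6s + 5.
Factor s^2 - 6s + 5: two numbers with sum 6 and product 5 are 5 and 1, so s^2 - 6s + 5 = (s - 5)(s - 1).
Hence p(s) = (s - 5) (s - 1), with roots 1, 5.
At least one eigenvalue has non-negative real part, so the system is not asymptotically stable.

1, 5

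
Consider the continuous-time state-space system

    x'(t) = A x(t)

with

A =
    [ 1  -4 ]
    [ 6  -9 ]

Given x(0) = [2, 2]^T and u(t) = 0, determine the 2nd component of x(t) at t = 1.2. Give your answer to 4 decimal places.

0.0546

det(sI - A) = s^2 - (tr A)s + det A, with tr A = 1 + (-9) = -8 and det A = 1·(-9) - (-4)·6 = -9 - (-24) = 15.
So p(s) = det(sI - A) = s^2 + 8s + 15.
Factor s^2 + 8s + 15: two numbers with sum -8 and product 15 are -3 and -5, so s^2 + 8s + 15 = (s + 3)(s + 5).
Hence p(s) = (s + 3) (s + 5), with roots -5, -3.
The eigenvalues -5, -3 are distinct and real, so A is diagonalisable and x(t) = e^{At} x(0) = V diag(e^{λ_i t}) V^{-1} x(0), where the columns of V are the eigenvectors.
λ = -5: A - (-5)I = [[6, -4], [6, -4]]. Row 1 gives 6·v1 + (-4)·v2 = 0, so take v_1 = [2, 3]^T.
λ = -3: A - (-3)I = [[4, -4], [6, -6]]. Row 1 gives 4·v1 + (-4)·v2 = 0, so take v_2 = [1, 1]^T.
V = [v_1 v_2] = [[2, 1], [3, 1]] has det V = -1, so V^{-1} = adj(V)/det V = [[-1, 1], [3, -2]].
Modal coordinates z(0) = V^{-1} x(0): (-1)·2 + 1·2 = 0; 3·2 + (-2)·2 = 2; so z(0) = [0, 2]^T.
x_2(t) = Σ_i (v_i)_2 · z_i(0) · e^{λ_i t} (row 2 of V times the modal terms).
x_2(1.2) = 3·0·e^{-5·1.2} + 1·2·e^{-3·1.2} = 0·0.002479 + 2·0.027324 = 0.0546.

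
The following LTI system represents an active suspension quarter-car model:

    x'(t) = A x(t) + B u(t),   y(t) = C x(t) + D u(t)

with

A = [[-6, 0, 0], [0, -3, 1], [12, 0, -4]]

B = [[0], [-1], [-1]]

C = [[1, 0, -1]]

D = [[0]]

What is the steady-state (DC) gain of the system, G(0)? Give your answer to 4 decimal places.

G(0) = C(-A)^{-1}B + D = -C A^{-1} B + D.
det A = -72, so A^{-1} = (1/-72)·adj(A) = [[-1/6, 0, 0], [-1/6, -1/3, -1/12], [-1/2, 0, -1/4]]
A^{-1} B = [0, 5/12, 1/4]^T
C A^{-1} B = -1/4
G(0) = D - C A^{-1} B = 0 - (-1/4) = 1/4 ≈ 0.2500

0.2500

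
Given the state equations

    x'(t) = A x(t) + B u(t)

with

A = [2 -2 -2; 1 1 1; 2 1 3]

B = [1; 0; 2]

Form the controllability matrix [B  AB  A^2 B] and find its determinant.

117

AB = [[-2], [3], [8]]
A^2B = [[-26], [9], [23]]
Controllability matrix C = [B  AB  A^2B] = [[1, -2, -26], [0, 3, 9], [2, 8, 23]]
Expanding along the first row, det(C) = 1·(3·23 - 9·8) - (-2)·(0·23 - 9·2) + (-26)·(0·8 - 3·2) = 1·(-3) - (-2)·(-18) + (-26)·(-6) = 117
Since det(C) ≠ 0, rank(C) = 3 and the system is completely controllable.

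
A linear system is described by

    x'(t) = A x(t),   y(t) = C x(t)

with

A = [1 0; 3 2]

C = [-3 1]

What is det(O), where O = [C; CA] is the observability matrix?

-6

CA = [[0, 2]]
Observability matrix O = [C; CA] = [[-3, 1], [0, 2]]
det(O) = (-3)·2 - 1·0 = -6 - 0 = -6
Since det(O) ≠ 0, rank(O) = 2 and the system is completely observable.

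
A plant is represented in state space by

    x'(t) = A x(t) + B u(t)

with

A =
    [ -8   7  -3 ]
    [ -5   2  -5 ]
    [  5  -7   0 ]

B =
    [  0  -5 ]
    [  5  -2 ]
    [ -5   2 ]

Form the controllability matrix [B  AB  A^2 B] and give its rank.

2

AB = [[50, 20], [35, 11], [-35, -11]]
A^2B = [[-50, -50], [-5, -23], [5, 23]]
Controllability matrix C = [B  AB  A^2B] = [[0, -5, 50, 20, -50, -50], [5, -2, 35, 11, -5, -23], [-5, 2, -35, -11, 5, 23]]
The rows r1, r2, r3 of C are linearly dependent: r2 + r3 = 0 (check each entry), so rank(C) ≤ 2.
The 2×2 minor from rows 1, 2, columns 1, 2 is 0·(-2) - (-5)·5 = 0 - (-25) = 25 ≠ 0, so rank(C) = 2.
rank(C) = 2 < n = 3, so the pair (A, B) is not completely controllable.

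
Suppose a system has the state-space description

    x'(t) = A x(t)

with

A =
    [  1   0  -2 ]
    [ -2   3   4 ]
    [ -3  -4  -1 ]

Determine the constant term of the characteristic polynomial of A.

Expand det(sI - A) for the 3×3 matrix.
p(s) = s^3 - 3s^2 + 9s + 21.
(Check: constant term = det(-A) = (-1)^3 det A = 21; coefficient of s^2 = -tr A = -3.)
The constant term is 21.

21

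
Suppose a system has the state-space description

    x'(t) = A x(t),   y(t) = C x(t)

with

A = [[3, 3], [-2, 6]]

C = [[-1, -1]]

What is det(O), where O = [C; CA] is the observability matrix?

8

CA = [[-1, -9]]
Observability matrix O = [C; CA] = [[-1, -1], [-1, -9]]
det(O) = (-1)·(-9) - (-1)·(-1) = 9 - 1 = 8
Since det(O) ≠ 0, rank(O) = 2 and the system is completely observable.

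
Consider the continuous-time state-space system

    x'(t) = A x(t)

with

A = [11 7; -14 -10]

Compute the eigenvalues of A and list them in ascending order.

-3, 4

det(sI - A) = s^2 - (tr A)s + det A, with tr A = 11 + (-10) = 1 and det A = 11·(-10) - 7·(-14) = -110 - (-98) = -12.
So p(s) = det(sI - A) = s^2 - s - 12.
Factor s^2 - s - 12: two numbers with sum 1 and product -12 are 4 and -3, so s^2 - s - 12 = (s - 4)(s + 3).
Hence p(s) = (s - 4) (s + 3), with roots -3, 4.
At least one eigenvalue has non-negative real part, so the system is not asymptotically stable.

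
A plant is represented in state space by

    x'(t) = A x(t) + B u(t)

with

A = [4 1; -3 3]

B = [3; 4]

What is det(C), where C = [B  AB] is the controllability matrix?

AB = [[16], [3]]
Controllability matrix C = [B  AB] = [[3, 16], [4, 3]]
det(C) = 3·3 - 16·4 = 9 - 64 = -55
Since det(C) ≠ 0, rank(C) = 2 and the system is completely controllable.

-55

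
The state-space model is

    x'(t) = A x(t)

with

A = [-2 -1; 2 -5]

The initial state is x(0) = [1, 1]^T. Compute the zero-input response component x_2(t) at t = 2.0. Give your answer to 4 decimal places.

det(sI - A) = s^2 - (tr A)s + det A, with tr A = (-2) + (-5) = -7 and det A = (-2)·(-5) - (-1)·2 = 10 - (-2) = 12.
So p(s) = det(sI - A) = s^2 + 7s + 12.
Factor s^2 + 7s + 12: two numbers with sum -7 and product 12 are -3 and -4, so s^2 + 7s + 12 = (s + 3)(s + 4).
Hence p(s) = (s + 3) (s + 4), with roots -4, -3.
The eigenvalues -4, -3 are distinct and real, so A is diagonalisable and x(t) = e^{At} x(0) = V diag(e^{λ_i t}) V^{-1} x(0), where the columns of V are the eigenvectors.
λ = -4: A - (-4)I = [[2, -1], [2, -1]]. Row 1 gives 2·v1 + (-1)·v2 = 0, so take v_1 = [1, 2]^T.
λ = -3: A - (-3)I = [[1, -1], [2, -2]]. Row 1 gives 1·v1 + (-1)·v2 = 0, so take v_2 = [1, 1]^T.
V = [v_1 v_2] = [[1, 1], [2, 1]] has det V = -1, so V^{-1} = adj(V)/det V = [[-1, 1], [2, -1]].
Modal coordinates z(0) = V^{-1} x(0): (-1)·1 + 1·1 = 0; 2·1 + (-1)·1 = 1; so z(0) = [0, 1]^T.
x_2(t) = Σ_i (v_i)_2 · z_i(0) · e^{λ_i t} (row 2 of V times the modal terms).
x_2(2.0) = 2·0·e^{-4·2.0} + 1·1·e^{-3·2.0} = 0·0.000335 + 1·0.002479 = 0.0025.

0.0025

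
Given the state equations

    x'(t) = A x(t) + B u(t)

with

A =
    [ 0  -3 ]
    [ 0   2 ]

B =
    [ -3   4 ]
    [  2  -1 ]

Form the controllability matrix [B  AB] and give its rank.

2

AB = [[-6, 3], [4, -2]]
Controllability matrix C = [B  AB] = [[-3, 4, -6, 3], [2, -1, 4, -2]]
Take the 2×2 submatrix of C formed by columns 1, 2: [[-3, 4], [2, -1]]. Its determinant is (-3)·(-1) - 4·2 = 3 - 8 = -5 ≠ 0.
So rank(C) ≥ 2; since C has 2 rows, rank(C) = 2.
rank(C) = 2 = n, so the pair (A, B) is completely controllable.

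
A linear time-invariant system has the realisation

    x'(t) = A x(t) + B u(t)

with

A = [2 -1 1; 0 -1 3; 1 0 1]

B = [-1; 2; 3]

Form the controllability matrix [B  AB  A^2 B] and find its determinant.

115

AB = [[-1], [7], [2]]
A^2B = [[-7], [-1], [1]]
Controllability matrix C = [B  AB  A^2B] = [[-1, -1, -7], [2, 7, -1], [3, 2, 1]]
Expanding along the first row, det(C) = (-1)·(7·1 - (-1)·2) - (-1)·(2·1 - (-1)·3) + (-7)·(2·2 - 7·3) = (-1)·9 - (-1)·5 + (-7)·(-17) = 115
Since det(C) ≠ 0, rank(C) = 3 and the system is completely controllable.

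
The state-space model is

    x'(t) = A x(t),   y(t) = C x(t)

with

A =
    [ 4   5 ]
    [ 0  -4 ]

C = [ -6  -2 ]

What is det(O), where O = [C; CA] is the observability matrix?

84

CA = [[-24, -22]]
Observability matrix O = [C; CA] = [[-6, -2], [-24, -22]]
det(O) = (-6)·(-22) - (-2)·(-24) = 132 - 48 = 84
Since det(O) ≠ 0, rank(O) = 2 and the system is completely observable.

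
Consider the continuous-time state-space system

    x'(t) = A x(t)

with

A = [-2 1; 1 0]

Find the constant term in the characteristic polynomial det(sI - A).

For a 2×2 matrix, det(sI - A) = s^2 - (tr A)s + det A.
tr A = -2, det A = -1.
So p(s) = s^2 + 2s - 1.
The constant term is -1.

-1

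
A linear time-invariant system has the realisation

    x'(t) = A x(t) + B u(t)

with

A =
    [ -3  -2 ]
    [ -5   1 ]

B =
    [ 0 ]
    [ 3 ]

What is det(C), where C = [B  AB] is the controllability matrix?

18

AB = [[-6], [3]]
Controllability matrix C = [B  AB] = [[0, -6], [3, 3]]
det(C) = 0·3 - (-6)·3 = 0 - (-18) = 18
Since det(C) ≠ 0, rank(C) = 2 and the system is completely controllable.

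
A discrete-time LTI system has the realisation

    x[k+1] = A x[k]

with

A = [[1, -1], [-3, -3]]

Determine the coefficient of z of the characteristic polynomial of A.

2

For a 2×2 matrix, det(zI - A) = z^2 - (tr A)z + det A.
tr A = -2, det A = -6.
So p(z) = z^2 + 2z - 6.
The coefficient of z is 2.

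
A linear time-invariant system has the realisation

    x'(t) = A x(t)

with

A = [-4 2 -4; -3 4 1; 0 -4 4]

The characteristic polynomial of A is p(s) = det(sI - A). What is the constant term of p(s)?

104

Expand det(sI - A) for the 3×3 matrix.
p(s) = s^3 - 4s^2 - 6s + 104.
(Check: constant term = det(-A) = (-1)^3 det A = 104; coefficient of s^2 = -tr A = -4.)
The constant term is 104.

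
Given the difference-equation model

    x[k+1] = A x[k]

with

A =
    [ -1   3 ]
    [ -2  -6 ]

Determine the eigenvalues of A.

-4, -3

det(zI - A) = z^2 - (tr A)z + det A, with tr A = (-1) + (-6) = -7 and det A = (-1)·(-6) - 3·(-2) = 6 - (-6) = 12.
So p(z) = det(zI - A) = z^2 + 7z + 12.
Factor z^2 + 7z + 12: two numbers with sum -7 and product 12 are -3 and -4, so z^2 + 7z + 12 = (z + 3)(z + 4).
Hence p(z) = (z + 3) (z + 4), with roots -4, -3.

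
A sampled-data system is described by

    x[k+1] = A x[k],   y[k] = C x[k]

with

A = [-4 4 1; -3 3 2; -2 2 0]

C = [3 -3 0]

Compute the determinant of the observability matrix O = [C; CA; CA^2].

CA = [[-3, 3, -3]]
CA^2 = [[9, -9, 3]]
Observability matrix O = [C; CA; CA^2] = [[3, -3, 0], [-3, 3, -3], [9, -9, 3]]
Expanding along the first row, det(O) = 3·(3·3 - (-3)·(-9)) - (-3)·((-3)·3 - (-3)·9) + 0·((-3)·(-9) - 3·9) = 3·(-18) - (-3)·18 + 0·0 = 0
Since det(O) = 0, rank(O) < 3 and the system is not completely observable.

0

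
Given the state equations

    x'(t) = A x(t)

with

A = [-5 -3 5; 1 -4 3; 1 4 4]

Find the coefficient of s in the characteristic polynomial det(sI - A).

-30

Expand det(sI - A) for the 3×3 matrix.
p(s) = s^3 + 5s^2 - 30s - 183.
(Check: constant term = det(-A) = (-1)^3 det A = -183; coefficient of s^2 = -tr A = 5.)
The coefficient of s is -30.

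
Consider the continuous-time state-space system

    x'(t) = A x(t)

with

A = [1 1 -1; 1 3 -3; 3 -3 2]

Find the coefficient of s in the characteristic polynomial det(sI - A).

4

Expand det(sI - A) for the 3×3 matrix.
p(s) = s^3 - 6s^2 + 4s + 2.
(Check: constant term = det(-A) = (-1)^3 det A = 2; coefficient of s^2 = -tr A = -6.)
The coefficient of s is 4.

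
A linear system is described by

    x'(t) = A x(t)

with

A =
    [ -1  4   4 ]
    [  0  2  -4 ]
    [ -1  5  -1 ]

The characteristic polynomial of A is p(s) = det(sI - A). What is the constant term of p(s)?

-6

Expand det(sI - A) for the 3×3 matrix.
p(s) = s^3 + 21s - 6.
(Check: constant term = det(-A) = (-1)^3 det A = -6; coefficient of s^2 = -tr A = 0.)
The constant term is -6.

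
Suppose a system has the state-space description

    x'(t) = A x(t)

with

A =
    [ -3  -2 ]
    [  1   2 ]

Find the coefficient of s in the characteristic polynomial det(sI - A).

For a 2×2 matrix, det(sI - A) = s^2 - (tr A)s + det A.
tr A = -1, det A = -4.
So p(s) = s^2 + s - 4.
The coefficient of s is 1.

1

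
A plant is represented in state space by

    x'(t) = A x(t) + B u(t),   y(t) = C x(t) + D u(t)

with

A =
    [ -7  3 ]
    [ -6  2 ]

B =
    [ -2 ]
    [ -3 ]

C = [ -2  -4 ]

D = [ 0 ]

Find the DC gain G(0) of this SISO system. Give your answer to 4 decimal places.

11.5000

G(0) = C(-A)^{-1}B + D = -C A^{-1} B + D.
det A = 4, so A^{-1} = (1/4)·adj(A) = [[1/2, -3/4], [3/2, -7/4]]
A^{-1} B = [5/4, 9/4]^T
C A^{-1} B = -23/2
G(0) = D - C A^{-1} B = 0 - (-23/2) = 23/2 ≈ 11.5000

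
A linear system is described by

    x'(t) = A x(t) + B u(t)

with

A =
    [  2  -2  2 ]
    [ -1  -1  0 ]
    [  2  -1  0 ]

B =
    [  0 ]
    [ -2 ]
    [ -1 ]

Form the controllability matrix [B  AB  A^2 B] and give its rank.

AB = [[2], [2], [2]]
A^2B = [[4], [-4], [2]]
Controllability matrix C = [B  AB  A^2B] = [[0, 2, 4], [-2, 2, -4], [-1, 2, 2]]
det(C) = 0·(2·2 - (-4)·2) - 2·((-2)·2 - (-4)·(-1)) + 4·((-2)·2 - 2·(-1)) = 0·12 - 2·(-8) + 4·(-2) = 8 ≠ 0, so rank(C) = 3.
rank(C) = 3 = n, so the pair (A, B) is completely controllable.

3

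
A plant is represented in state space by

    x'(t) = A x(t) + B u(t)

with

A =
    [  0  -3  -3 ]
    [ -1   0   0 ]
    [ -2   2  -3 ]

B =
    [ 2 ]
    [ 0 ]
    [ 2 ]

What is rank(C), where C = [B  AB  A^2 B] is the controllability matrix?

3

AB = [[-6], [-2], [-10]]
A^2B = [[36], [6], [38]]
Controllability matrix C = [B  AB  A^2B] = [[2, -6, 36], [0, -2, 6], [2, -10, 38]]
det(C) = 2·((-2)·38 - 6·(-10)) - (-6)·(0·38 - 6·2) + 36·(0·(-10) - (-2)·2) = 2·(-16) - (-6)·(-12) + 36·4 = 40 ≠ 0, so rank(C) = 3.
rank(C) = 3 = n, so the pair (A, B) is completely controllable.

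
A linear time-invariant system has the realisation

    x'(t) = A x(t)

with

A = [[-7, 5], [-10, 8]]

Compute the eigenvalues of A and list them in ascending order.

det(sI - A) = s^2 - (tr A)s + det A, with tr A = (-7) + 8 = 1 and det A = (-7)·8 - 5·(-10) = -56 - (-50) = -6.
So p(s) = det(sI - A) = s^2 - s - 6.
Factor s^2 - s - 6: two numbers with sum 1 and product -6 are 3 and -2, so s^2 - s - 6 = (s - 3)(s + 2).
Hence p(s) = (s - 3) (s + 2), with roots -2, 3.
At least one eigenvalue has non-negative real part, so the system is not asymptotically stable.

-2, 3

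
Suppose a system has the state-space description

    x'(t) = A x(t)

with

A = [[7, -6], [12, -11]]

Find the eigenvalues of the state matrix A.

-5, 1

det(sI - A) = s^2 - (tr A)s + det A, with tr A = 7 + (-11) = -4 and det A = 7·(-11) - (-6)·12 = -77 - (-72) = -5.
So p(s) = det(sI - A) = s^2 + 4s - 5.
Factor s^2 + 4s - 5: two numbers with sum -4 and product -5 are 1 and -5, so s^2 + 4s - 5 = (s - 1)(s + 5).
Hence p(s) = (s - 1) (s + 5), with roots -5, 1.
At least one eigenvalue has non-negative real part, so the system is not asymptotically stable.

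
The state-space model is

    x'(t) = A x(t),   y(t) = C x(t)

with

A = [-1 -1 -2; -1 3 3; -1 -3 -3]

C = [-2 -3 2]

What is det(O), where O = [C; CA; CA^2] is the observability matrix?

963

CA = [[3, -13, -11]]
CA^2 = [[21, -9, -12]]
Observability matrix O = [C; CA; CA^2] = [[-2, -3, 2], [3, -13, -11], [21, -9, -12]]
Expanding along the first row, det(O) = (-2)·((-13)·(-12) - (-11)·(-9)) - (-3)·(3·(-12) - (-11)·21) + 2·(3·(-9) - (-13)·21) = (-2)·57 - (-3)·195 + 2·246 = 963
Since det(O) ≠ 0, rank(O) = 3 and the system is completely observable.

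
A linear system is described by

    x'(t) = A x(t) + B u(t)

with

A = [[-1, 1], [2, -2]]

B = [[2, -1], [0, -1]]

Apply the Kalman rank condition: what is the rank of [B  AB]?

AB = [[-2, 0], [4, 0]]
Controllability matrix C = [B  AB] = [[2, -1, -2, 0], [0, -1, 4, 0]]
Take the 2×2 submatrix of C formed by columns 1, 2: [[2, -1], [0, -1]]. Its determinant is 2·(-1) - (-1)·0 = -2 - 0 = -2 ≠ 0.
So rank(C) ≥ 2; since C has 2 rows, rank(C) = 2.
rank(C) = 2 = n, so the pair (A, B) is completely controllable.

2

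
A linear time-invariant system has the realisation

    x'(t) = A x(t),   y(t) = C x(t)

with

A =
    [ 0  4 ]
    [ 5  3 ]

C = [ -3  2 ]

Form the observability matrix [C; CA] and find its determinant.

CA = [[10, -6]]
Observability matrix O = [C; CA] = [[-3, 2], [10, -6]]
det(O) = (-3)·(-6) - 2·10 = 18 - 20 = -2
Since det(O) ≠ 0, rank(O) = 2 and the system is completely observable.

-2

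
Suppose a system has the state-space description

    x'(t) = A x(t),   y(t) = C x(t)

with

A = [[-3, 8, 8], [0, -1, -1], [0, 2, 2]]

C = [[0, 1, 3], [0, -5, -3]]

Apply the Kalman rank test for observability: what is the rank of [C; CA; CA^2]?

2

CA = [[0, 5, 5], [0, -1, -1]]
CA^2 = [[0, 5, 5], [0, -1, -1]]
Observability matrix O = [C; CA; CA^2] = [[0, 1, 3], [0, -5, -3], [0, 5, 5], [0, -1, -1], [0, 5, 5], [0, -1, -1]]
Column 1 of O is identically zero, so rank(O) ≤ 2.
The 2×2 minor from rows 1, 2, columns 2, 3 is 1·(-3) - 3·(-5) = -3 - (-15) = 12 ≠ 0, so rank(O) = 2.
rank(O) = 2 < n = 3, so the pair (A, C) is not completely observable.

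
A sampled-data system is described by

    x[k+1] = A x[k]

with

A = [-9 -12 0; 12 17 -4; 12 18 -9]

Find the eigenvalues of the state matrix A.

det(zI - A) = z^3 - (tr A)z^2 + (M11 + M22 + M33)z - det A, where Mii is the 2×2 principal minor of A obtained by deleting row i and column i.
tr A = (-9) + 17 + (-9) = -1; M11 = 17·(-9) - (-4)·18 = -153 - (-72) = -81; M22 = (-9)·(-9) - 0·12 = 81 - 0 = 81; M33 = (-9)·17 - (-12)·12 = -153 - (-144) = -9; sum of minors = -9.
det A = (-9)·(17·(-9) - (-4)·18) - (-12)·(12·(-9) - (-4)·12) + 0·(12·18 - 17·12) = (-9)·(-81) - (-12)·(-60) + 0·12 = 9.
So p(z) = det(zI - A) = z^3 + z^2 - 9z - 9.
Rational-root test: any integer root divides -9. Testing small divisors, z = -1 works: p(-1) = -1 + 1 + 9 + (-9) = 0, so (z + 1) is a factor.
Dividing, p(z) = (z + 1)(z^2 - 9).
Factor z^2 - 9: two numbers with sum 0 and product -9 are 3 and -3, so z^2 - 9 = (z - 3)(z + 3).
Hence p(z) = (z - 3) (z + 1) (z + 3), with roots -3, -1, 3.

-3, -1, 3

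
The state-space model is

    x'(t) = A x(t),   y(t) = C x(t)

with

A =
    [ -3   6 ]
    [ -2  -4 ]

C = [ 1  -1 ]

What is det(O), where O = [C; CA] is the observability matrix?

9

CA = [[-1, 10]]
Observability matrix O = [C; CA] = [[1, -1], [-1, 10]]
det(O) = 1·10 - (-1)·(-1) = 10 - 1 = 9
Since det(O) ≠ 0, rank(O) = 2 and the system is completely observable.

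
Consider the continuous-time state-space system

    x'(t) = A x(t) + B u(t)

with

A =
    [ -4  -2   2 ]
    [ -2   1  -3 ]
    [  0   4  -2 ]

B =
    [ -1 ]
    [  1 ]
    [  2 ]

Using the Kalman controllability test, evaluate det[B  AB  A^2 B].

AB = [[6], [-3], [0]]
A^2B = [[-18], [-15], [-12]]
Controllability matrix C = [B  AB  A^2B] = [[-1, 6, -18], [1, -3, -15], [2, 0, -12]]
Expanding along the first row, det(C) = (-1)·((-3)·(-12) - (-15)·0) - 6·(1·(-12) - (-15)·2) + (-18)·(1·0 - (-3)·2) = (-1)·36 - 6·18 + (-18)·6 = -252
Since det(C) ≠ 0, rank(C) = 3 and the system is completely controllable.

-252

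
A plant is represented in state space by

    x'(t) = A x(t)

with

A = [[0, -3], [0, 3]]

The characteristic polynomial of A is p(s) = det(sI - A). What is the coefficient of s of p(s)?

-3

For a 2×2 matrix, det(sI - A) = s^2 - (tr A)s + det A.
tr A = 3, det A = 0.
So p(s) = s^2 - 3s.
The coefficient of s is -3.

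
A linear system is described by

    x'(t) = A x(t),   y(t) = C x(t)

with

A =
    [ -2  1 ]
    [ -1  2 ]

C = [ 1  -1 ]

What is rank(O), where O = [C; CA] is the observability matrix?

2

CA = [[-1, -1]]
Observability matrix O = [C; CA] = [[1, -1], [-1, -1]]
det(O) = 1·(-1) - (-1)·(-1) = -1 - 1 = -2 ≠ 0, so rank(O) = 2.
rank(O) = 2 = n, so the pair (A, C) is completely observable.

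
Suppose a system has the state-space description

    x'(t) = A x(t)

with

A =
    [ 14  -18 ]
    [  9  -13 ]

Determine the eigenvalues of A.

det(sI - A) = s^2 - (tr A)s + det A, with tr A = 14 + (-13) = 1 and det A = 14·(-13) - (-18)·9 = -182 - (-162) = -20.
So p(s) = det(sI - A) = s^2 - s - 20.
Factor s^2 - s - 20: two numbers with sum 1 and product -20 are 5 and -4, so s^2 - s - 20 = (s - 5)(s + 4).
Hence p(s) = (s - 5) (s + 4), with roots -4, 5.
At least one eigenvalue has non-negative real part, so the system is not asymptotically stable.

-4, 5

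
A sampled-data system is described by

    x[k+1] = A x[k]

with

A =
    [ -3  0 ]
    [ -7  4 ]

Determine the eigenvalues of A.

det(zI - A) = z^2 - (tr A)z + det A, with tr A = (-3) + 4 = 1 and det A = (-3)·4 - 0·(-7) = -12 - 0 = -12.
So p(z) = det(zI - A) = z^2 - z - 12.
Factor z^2 - z - 12: two numbers with sum 1 and product -12 are 4 and -3, so z^2 - z - 12 = (z - 4)(z + 3).
Hence p(z) = (z - 4) (z + 3), with roots -3, 4.

-3, 4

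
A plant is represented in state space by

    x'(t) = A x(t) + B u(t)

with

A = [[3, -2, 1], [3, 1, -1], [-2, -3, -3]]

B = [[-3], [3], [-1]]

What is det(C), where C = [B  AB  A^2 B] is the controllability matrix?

2303

AB = [[-16], [-5], [0]]
A^2B = [[-38], [-53], [47]]
Controllability matrix C = [B  AB  A^2B] = [[-3, -16, -38], [3, -5, -53], [-1, 0, 47]]
Expanding along the first row, det(C) = (-3)·((-5)·47 - (-53)·0) - (-16)·(3·47 - (-53)·(-1)) + (-38)·(3·0 - (-5)·(-1)) = (-3)·(-235) - (-16)·88 + (-38)·(-5) = 2303
Since det(C) ≠ 0, rank(C) = 3 and the system is completely controllable.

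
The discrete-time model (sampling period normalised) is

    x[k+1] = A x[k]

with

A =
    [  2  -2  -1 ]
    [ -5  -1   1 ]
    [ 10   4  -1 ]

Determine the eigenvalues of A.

-3, 1, 2

det(zI - A) = z^3 - (tr A)z^2 + (M11 + M22 + M33)z - det A, where Mii is the 2×2 principal minor of A obtained by deleting row i and column i.
tr A = 2 + (-1) + (-1) = 0; M11 = (-1)·(-1) - 1·4 = 1 - 4 = -3; M22 = 2·(-1) - (-1)·10 = -2 - (-10) = 8; M33 = 2·(-1) - (-2)·(-5) = -2 - 10 = -12; sum of minors = -7.
det A = 2·((-1)·(-1) - 1·4) - (-2)·((-5)·(-1) - 1·10) + (-1)·((-5)·4 - (-1)·10) = 2·(-3) - (-2)·(-5) + (-1)·(-10) = -6.
So p(z) = det(zI - A) = z^3 - 7z + 6.
Rational-root test: any integer root divides 6. Testing small divisors, z = 1 works: p(1) = 1 + 0 + (-7) + 6 = 0, so (z - 1) is a factor.
Dividing, p(z) = (z - 1)(z^2 + z - 6).
Factor z^2 + z - 6: two numbers with sum -1 and product -6 are 2 and -3, so z^2 + z - 6 = (z - 2)(z + 3).
Hence p(z) = (z - 2) (z - 1) (z + 3), with roots -3, 1, 2.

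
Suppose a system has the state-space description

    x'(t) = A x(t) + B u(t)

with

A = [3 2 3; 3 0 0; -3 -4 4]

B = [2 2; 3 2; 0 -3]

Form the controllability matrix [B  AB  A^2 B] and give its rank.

3

AB = [[12, 1], [6, 6], [-18, -26]]
A^2B = [[-6, -63], [36, 3], [-132, -131]]
Controllability matrix C = [B  AB  A^2B] = [[2, 2, 12, 1, -6, -63], [3, 2, 6, 6, 36, 3], [0, -3, -18, -26, -132, -131]]
Take the 3×3 submatrix of C formed by columns 1, 2, 3: [[2, 2, 12], [3, 2, 6], [0, -3, -18]]. Its determinant is 2·(2·(-18) - 6·(-3)) - 2·(3·(-18) - 6·0) + 12·(3·(-3) - 2·0) = 2·(-18) - 2·(-54) + 12·(-9) = -36 ≠ 0.
So rank(C) ≥ 3; since C has 3 rows, rank(C) = 3.
rank(C) = 3 = n, so the pair (A, B) is completely controllable.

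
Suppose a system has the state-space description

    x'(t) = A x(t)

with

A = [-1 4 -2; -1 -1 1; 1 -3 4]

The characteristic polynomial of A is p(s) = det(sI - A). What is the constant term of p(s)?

-13

Expand det(sI - A) for the 3×3 matrix.
p(s) = s^3 - 2s^2 + 2s - 13.
(Check: constant term = det(-A) = (-1)^3 det A = -13; coefficient of s^2 = -tr A = -2.)
The constant term is -13.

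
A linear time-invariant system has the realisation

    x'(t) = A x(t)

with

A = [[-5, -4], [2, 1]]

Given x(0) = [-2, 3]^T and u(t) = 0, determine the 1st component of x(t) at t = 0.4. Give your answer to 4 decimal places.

-2.0789

det(sI - A) = s^2 - (tr A)s + det A, with tr A = (-5) + 1 = -4 and det A = (-5)·1 - (-4)·2 = -5 - (-8) = 3.
So p(s) = det(sI - A) = s^2 + 4s + 3.
Factor s^2 + 4s + 3: two numbers with sum -4 and product 3 are -1 and -3, so s^2 + 4s + 3 = (s + 1)(s + 3).
Hence p(s) = (s + 1) (s + 3), with roots -3, -1.
The eigenvalues -3, -1 are distinct and real, so A is diagonalisable and x(t) = e^{At} x(0) = V diag(e^{λ_i t}) V^{-1} x(0), where the columns of V are the eigenvectors.
λ = -3: A - (-3)I = [[-2, -4], [2, 4]]. Row 1 gives (-2)·v1 + (-4)·v2 = 0, so take v_1 = [-2, 1]^T.
λ = -1: A - (-1)I = [[-4, -4], [2, 2]]. Row 1 gives (-4)·v1 + (-4)·v2 = 0, so take v_2 = [1, -1]^T.
V = [v_1 v_2] = [[-2, 1], [1, -1]] has det V = 1, so V^{-1} = adj(V)/det V = [[-1, -1], [-1, -2]].
Modal coordinates z(0) = V^{-1} x(0): (-1)·(-2) + (-1)·3 = -1; (-1)·(-2) + (-2)·3 = -4; so z(0) = [-1, -4]^T.
x_1(t) = Σ_i (v_i)_1 · z_i(0) · e^{λ_i t} (row 1 of V times the modal terms).
x_1(0.4) = (-2)·(-1)·e^{-3·0.4} + 1·(-4)·e^{-1·0.4} = 2·0.301194 + (-4)·0.670320 = -2.0789.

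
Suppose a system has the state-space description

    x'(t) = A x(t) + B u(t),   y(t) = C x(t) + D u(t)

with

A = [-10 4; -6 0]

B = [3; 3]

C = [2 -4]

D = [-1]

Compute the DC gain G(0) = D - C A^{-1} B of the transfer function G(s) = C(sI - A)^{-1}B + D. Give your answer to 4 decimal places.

-2.0000

G(0) = C(-A)^{-1}B + D = -C A^{-1} B + D.
det A = 24, so A^{-1} = (1/24)·adj(A) = [[0, -1/6], [1/4, -5/12]]
A^{-1} B = [-1/2, -1/2]^T
C A^{-1} B = 1
G(0) = D - C A^{-1} B = -1 - (1) = -2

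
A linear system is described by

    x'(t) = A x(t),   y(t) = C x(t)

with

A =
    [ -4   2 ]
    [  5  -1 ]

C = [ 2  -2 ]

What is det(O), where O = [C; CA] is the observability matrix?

CA = [[-18, 6]]
Observability matrix O = [C; CA] = [[2, -2], [-18, 6]]
det(O) = 2·6 - (-2)·(-18) = 12 - 36 = -24
Since det(O) ≠ 0, rank(O) = 2 and the system is completely observable.

-24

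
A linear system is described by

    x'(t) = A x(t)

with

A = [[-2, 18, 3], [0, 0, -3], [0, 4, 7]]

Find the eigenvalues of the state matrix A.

det(sI - A) = s^3 - (tr A)s^2 + (M11 + M22 + M33)s - det A, where Mii is the 2×2 principal minor of A obtained by deleting row i and column i.
tr A = (-2) + 0 + 7 = 5; M11 = 0·7 - (-3)·4 = 0 - (-12) = 12; M22 = (-2)·7 - 3·0 = -14 - 0 = -14; M33 = (-2)·0 - 18·0 = 0 - 0 = 0; sum of minors = -2.
det A = (-2)·(0·7 - (-3)·4) - 18·(0·7 - (-3)·0) + 3·(0·4 - 0·0) = (-2)·12 - 18·0 + 3·0 = -24.
So p(s) = det(sI - A) = s^3 - 5s^2 - 2s + 24.
Rational-root test: any integer root divides 24. Testing small divisors, s = -2 works: p(-2) = -8 + (-20) + 4 + 24 = 0, so (s + 2) is a factor.
Dividing, p(s) = (s + 2)(s^2 - 7s + 12).
Factor s^2 - 7s + 12: two numbers with sum 7 and product 12 are 4 and 3, so s^2 - 7s + 12 = (s - 4)(s - 3).
Hence p(s) = (s - 4) (s - 3) (s + 2), with roots -2, 3, 4.
At least one eigenvalue has non-negative real part, so the system is not asymptotically stable.

-2, 3, 4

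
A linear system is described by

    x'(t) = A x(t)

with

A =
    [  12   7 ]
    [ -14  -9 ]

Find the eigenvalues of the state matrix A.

-2, 5

det(sI - A) = s^2 - (tr A)s + det A, with tr A = 12 + (-9) = 3 and det A = 12·(-9) - 7·(-14) = -108 - (-98) = -10.
So p(s) = det(sI - A) = s^2 - 3s - 10.
Factor s^2 - 3s - 10: two numbers with sum 3 and product -10 are 5 and -2, so s^2 - 3s - 10 = (s - 5)(s + 2).
Hence p(s) = (s - 5) (s + 2), with roots -2, 5.
At least one eigenvalue has non-negative real part, so the system is not asymptotically stable.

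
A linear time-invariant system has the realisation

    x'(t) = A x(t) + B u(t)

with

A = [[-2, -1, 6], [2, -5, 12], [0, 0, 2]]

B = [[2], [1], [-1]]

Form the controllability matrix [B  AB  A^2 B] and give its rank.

2

AB = [[-11], [-13], [-2]]
A^2B = [[23], [19], [-4]]
Controllability matrix C = [B  AB  A^2B] = [[2, -11, 23], [1, -13, 19], [-1, -2, -4]]
The rows r1, r2, r3 of C are linearly dependent: r1 - r2 + r3 = 0 (check each entry), so rank(C) ≤ 2.
The 2×2 minor from rows 1, 2, columns 1, 2 is 2·(-13) - (-11)·1 = -26 - (-11) = -15 ≠ 0, so rank(C) = 2.
rank(C) = 2 < n = 3, so the pair (A, B) is not completely controllable.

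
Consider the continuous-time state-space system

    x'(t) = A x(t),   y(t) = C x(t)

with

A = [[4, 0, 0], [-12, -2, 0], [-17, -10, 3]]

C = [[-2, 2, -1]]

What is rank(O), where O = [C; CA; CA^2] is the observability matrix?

CA = [[-15, 6, -3]]
CA^2 = [[-81, 18, -9]]
Observability matrix O = [C; CA; CA^2] = [[-2, 2, -1], [-15, 6, -3], [-81, 18, -9]]
The columns c1, c2, c3 of O are linearly dependent: c2 + 2·c3 = 0 (check each entry), so rank(O) ≤ 2.
The 2×2 minor from rows 1, 2, columns 1, 2 is (-2)·6 - 2·(-15) = -12 - (-30) = 18 ≠ 0, so rank(O) = 2.
rank(O) = 2 < n = 3, so the pair (A, C) is not completely observable.

2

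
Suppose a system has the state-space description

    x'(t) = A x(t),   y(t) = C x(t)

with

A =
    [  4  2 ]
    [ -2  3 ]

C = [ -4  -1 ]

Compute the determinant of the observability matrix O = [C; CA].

30

CA = [[-14, -11]]
Observability matrix O = [C; CA] = [[-4, -1], [-14, -11]]
det(O) = (-4)·(-11) - (-1)·(-14) = 44 - 14 = 30
Since det(O) ≠ 0, rank(O) = 2 and the system is completely observable.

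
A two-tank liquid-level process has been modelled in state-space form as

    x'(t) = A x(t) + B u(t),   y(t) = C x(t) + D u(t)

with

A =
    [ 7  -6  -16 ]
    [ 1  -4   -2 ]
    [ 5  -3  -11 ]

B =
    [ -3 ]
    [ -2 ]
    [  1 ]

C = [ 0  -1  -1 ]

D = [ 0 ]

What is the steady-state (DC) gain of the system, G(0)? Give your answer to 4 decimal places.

5.5000

G(0) = C(-A)^{-1}B + D = -C A^{-1} B + D.
det A = -12, so A^{-1} = (1/-12)·adj(A) = [[-19/6, 3/2, 13/3], [-1/12, -1/4, 1/6], [-17/12, 3/4, 11/6]]
A^{-1} B = [65/6, 11/12, 55/12]^T
C A^{-1} B = -11/2
G(0) = D - C A^{-1} B = 0 - (-11/2) = 11/2 ≈ 5.5000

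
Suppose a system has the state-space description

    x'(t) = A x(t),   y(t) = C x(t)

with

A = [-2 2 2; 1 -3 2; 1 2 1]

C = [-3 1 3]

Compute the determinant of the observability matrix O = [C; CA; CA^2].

524

CA = [[10, -3, -1]]
CA^2 = [[-24, 27, 13]]
Observability matrix O = [C; CA; CA^2] = [[-3, 1, 3], [10, -3, -1], [-24, 27, 13]]
Expanding along the first row, det(O) = (-3)·((-3)·13 - (-1)·27) - 1·(10·13 - (-1)·(-24)) + 3·(10·27 - (-3)·(-24)) = (-3)·(-12) - 1·106 + 3·198 = 524
Since det(O) ≠ 0, rank(O) = 3 and the system is completely observable.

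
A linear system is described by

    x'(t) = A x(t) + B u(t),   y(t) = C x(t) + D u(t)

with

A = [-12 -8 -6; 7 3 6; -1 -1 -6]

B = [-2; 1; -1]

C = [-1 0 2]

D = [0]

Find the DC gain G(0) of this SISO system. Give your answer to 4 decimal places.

G(0) = C(-A)^{-1}B + D = -C A^{-1} B + D.
det A = -120, so A^{-1} = (1/-120)·adj(A) = [[1/10, 7/20, 1/4], [-3/10, -11/20, -1/4], [1/30, 1/30, -1/6]]
A^{-1} B = [-1/10, 3/10, 2/15]^T
C A^{-1} B = 11/30
G(0) = D - C A^{-1} B = 0 - (11/30) = -11/30 ≈ -0.3667

-0.3667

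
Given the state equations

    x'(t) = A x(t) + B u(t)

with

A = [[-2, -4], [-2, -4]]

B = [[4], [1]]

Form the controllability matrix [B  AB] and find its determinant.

AB = [[-12], [-12]]
Controllability matrix C = [B  AB] = [[4, -12], [1, -12]]
det(C) = 4·(-12) - (-12)·1 = -48 - (-12) = -36
Since det(C) ≠ 0, rank(C) = 2 and the system is completely controllable.

-36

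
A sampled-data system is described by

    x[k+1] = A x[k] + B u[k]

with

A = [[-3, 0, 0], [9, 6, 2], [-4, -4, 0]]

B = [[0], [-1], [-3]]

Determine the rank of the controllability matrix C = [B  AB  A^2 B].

2

AB = [[0], [-12], [4]]
A^2B = [[0], [-64], [48]]
Controllability matrix C = [B  AB  A^2B] = [[0, 0, 0], [-1, -12, -64], [-3, 4, 48]]
Row 1 of C is identically zero, so rank(C) ≤ 2.
The 2×2 minor from rows 2, 3, columns 1, 2 is (-1)·4 - (-12)·(-3) = -4 - 36 = -40 ≠ 0, so rank(C) = 2.
rank(C) = 2 < n = 3, so the pair (A, B) is not completely controllable.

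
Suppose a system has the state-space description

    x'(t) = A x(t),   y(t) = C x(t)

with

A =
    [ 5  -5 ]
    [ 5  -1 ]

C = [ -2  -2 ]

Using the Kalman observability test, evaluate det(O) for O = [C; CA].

-64

CA = [[-20, 12]]
Observability matrix O = [C; CA] = [[-2, -2], [-20, 12]]
det(O) = (-2)·12 - (-2)·(-20) = -24 - 40 = -64
Since det(O) ≠ 0, rank(O) = 2 and the system is completely observable.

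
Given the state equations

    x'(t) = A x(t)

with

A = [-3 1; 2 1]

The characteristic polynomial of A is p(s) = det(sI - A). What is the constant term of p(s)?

For a 2×2 matrix, det(sI - A) = s^2 - (tr A)s + det A.
tr A = -2, det A = -5.
So p(s) = s^2 + 2s - 5.
The constant term is -5.

-5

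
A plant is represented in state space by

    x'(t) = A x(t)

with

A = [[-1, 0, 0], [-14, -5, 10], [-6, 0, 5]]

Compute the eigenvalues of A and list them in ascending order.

-5, -1, 5

det(sI - A) = s^3 - (tr A)s^2 + (M11 + M22 + M33)s - det A, where Mii is the 2×2 principal minor of A obtained by deleting row i and column i.
tr A = (-1) + (-5) + 5 = -1; M11 = (-5)·5 - 10·0 = -25 - 0 = -25; M22 = (-1)·5 - 0·(-6) = -5 - 0 = -5; M33 = (-1)·(-5) - 0·(-14) = 5 - 0 = 5; sum of minors = -25.
det A = (-1)·((-5)·5 - 10·0) - 0·((-14)·5 - 10·(-6)) + 0·((-14)·0 - (-5)·(-6)) = (-1)·(-25) - 0·(-10) + 0·(-30) = 25.
So p(s) = det(sI - A) = s^3 + s^2 - 25s - 25.
Rational-root test: any integer root divides -25. Testing small divisors, s = -1 works: p(-1) = -1 + 1 + 25 + (-25) = 0, so (s + 1) is a factor.
Dividing, p(s) = (s + 1)(s^2 - 25).
Factor s^2 - 25: two numbers with sum 0 and product -25 are 5 and -5, so s^2 - 25 = (s - 5)(s + 5).
Hence p(s) = (s - 5) (s + 1) (s + 5), with roots -5, -1, 5.
At least one eigenvalue has non-negative real part, so the system is not asymptotically stable.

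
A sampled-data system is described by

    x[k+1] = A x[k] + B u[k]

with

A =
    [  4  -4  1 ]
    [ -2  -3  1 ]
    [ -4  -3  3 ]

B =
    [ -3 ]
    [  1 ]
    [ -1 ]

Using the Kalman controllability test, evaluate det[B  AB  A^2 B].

1510

AB = [[-17], [2], [6]]
A^2B = [[-70], [34], [80]]
Controllability matrix C = [B  AB  A^2B] = [[-3, -17, -70], [1, 2, 34], [-1, 6, 80]]
Expanding along the first row, det(C) = (-3)·(2·80 - 34·6) - (-17)·(1·80 - 34·(-1)) + (-70)·(1·6 - 2·(-1)) = (-3)·(-44) - (-17)·114 + (-70)·8 = 1510
Since det(C) ≠ 0, rank(C) = 3 and the system is completely controllable.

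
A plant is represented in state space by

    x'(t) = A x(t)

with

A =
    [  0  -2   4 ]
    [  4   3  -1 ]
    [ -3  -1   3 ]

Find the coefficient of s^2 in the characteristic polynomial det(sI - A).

Expand det(sI - A) for the 3×3 matrix.
p(s) = s^3 - 6s^2 + 28s - 38.
(Check: constant term = det(-A) = (-1)^3 det A = -38; coefficient of s^2 = -tr A = -6.)
The coefficient of s^2 is -6.

-6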